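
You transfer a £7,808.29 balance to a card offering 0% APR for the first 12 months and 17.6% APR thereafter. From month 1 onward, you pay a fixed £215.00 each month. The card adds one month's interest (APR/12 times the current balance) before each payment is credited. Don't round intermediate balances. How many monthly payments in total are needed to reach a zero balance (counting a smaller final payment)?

Promo months 1–12 at r₀ = 0%/12 = 0; months 13+ at r₁ = 17.6%/12 = 0.0146667.
After month 12 (no interest yet): B = £7,808.29 − 12·£215.00 = £5,228.29.
Then at r₁ with £215.00/mo: n₂ = −ln(1 − r₁·B/P)/ln(1+r₁) ≈ 30.29 → 31 more payments.

43 months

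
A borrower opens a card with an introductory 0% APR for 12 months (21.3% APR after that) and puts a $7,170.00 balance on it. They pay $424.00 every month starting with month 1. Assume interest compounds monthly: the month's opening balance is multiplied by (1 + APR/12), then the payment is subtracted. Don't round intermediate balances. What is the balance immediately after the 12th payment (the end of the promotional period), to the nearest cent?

$2,082.00

Promo months 1–12 at r₀ = 0%/12 = 0; months 13+ at r₁ = 21.3%/12 = 0.01775.
After month 12 (no interest yet): B = $7,170.00 − 12·$424.00 = $2,082.00.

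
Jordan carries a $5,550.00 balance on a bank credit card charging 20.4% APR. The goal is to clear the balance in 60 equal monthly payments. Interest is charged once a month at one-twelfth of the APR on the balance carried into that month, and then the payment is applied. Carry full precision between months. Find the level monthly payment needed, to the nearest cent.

$148.28

Monthly rate r = 20.4%/12 = 1.7% = 0.017.
Level-payment amortization: P = B₀·r / (1 − (1+r)^(−n)) = 5550.00·0.017 / (1 − 1.017^(−60)).
Denominator 1 − (1+r)^(−60) = 0.636300399.
P = 94.35 / 0.636300399 ≈ 148.28.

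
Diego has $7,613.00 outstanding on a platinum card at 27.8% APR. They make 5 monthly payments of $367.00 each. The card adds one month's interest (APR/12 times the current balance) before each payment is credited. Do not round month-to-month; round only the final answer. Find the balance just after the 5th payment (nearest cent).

Monthly rate r = 27.8%/12 = 2.31667% = 0.0231667.
Each month: B ← B·(1+r) − $367.00.
Month 1: interest $176.37; balance after payment $7,422.37.
Month 2: interest $171.95; balance after payment $7,227.32.
Month 3: interest $167.43; balance after payment $7,027.75.
Month 4: interest $162.81; balance after payment $6,823.56.
Month 5: interest $158.08; balance after payment $6,614.64.

$6,614.64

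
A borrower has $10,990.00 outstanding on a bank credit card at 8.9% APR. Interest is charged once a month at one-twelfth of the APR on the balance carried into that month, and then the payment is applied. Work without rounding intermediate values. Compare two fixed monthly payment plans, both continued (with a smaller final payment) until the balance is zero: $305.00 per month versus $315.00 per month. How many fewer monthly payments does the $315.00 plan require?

2 fewer payments

Monthly rate r = 8.9%/12 = 0.741667% = 0.00741667.
At $305.00/mo: n = ⌈−ln(1 − rB₀/P)/ln(1+r)⌉ = 43 payments (last $24.47); total interest = total paid − $10,990.00 = $1,844.47.
At $315.00/mo: 41 payments (last $164.75); total interest $1,774.75.
Payments saved = 43 − 41 = 2.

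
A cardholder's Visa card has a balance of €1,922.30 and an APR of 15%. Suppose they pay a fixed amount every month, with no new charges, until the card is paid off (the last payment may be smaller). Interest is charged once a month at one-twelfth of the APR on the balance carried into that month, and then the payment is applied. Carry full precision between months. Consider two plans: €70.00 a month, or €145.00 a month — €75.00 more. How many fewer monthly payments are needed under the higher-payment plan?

Monthly rate r = 15%/12 = 1.25% = 0.0125.
At €70.00/mo: n = ⌈−ln(1 − rB₀/P)/ln(1+r)⌉ = 34 payments (last €59.42); total interest = total paid − €1,922.30 = €447.12.
At €145.00/mo: 15 payments (last €85.02); total interest €192.72.
Payments saved = 34 − 15 = 19.

19 fewer payments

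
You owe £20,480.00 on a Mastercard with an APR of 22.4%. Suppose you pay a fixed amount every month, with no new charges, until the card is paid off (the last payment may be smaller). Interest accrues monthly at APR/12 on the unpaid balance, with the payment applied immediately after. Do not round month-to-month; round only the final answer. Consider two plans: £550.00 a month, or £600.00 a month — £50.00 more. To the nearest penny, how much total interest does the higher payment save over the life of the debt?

£2,431.42

Monthly rate r = 22.4%/12 = 1.86667% = 0.0186667.
At £550.00/mo: n = ⌈−ln(1 − rB₀/P)/ln(1+r)⌉ = 65 payments (last £121.27); total interest = total paid − £20,480.00 = £14,841.27.
At £600.00/mo: 55 payments (last £489.85); total interest £12,409.85.
Interest saved = £14,841.27 − £12,409.85 = £2,431.42.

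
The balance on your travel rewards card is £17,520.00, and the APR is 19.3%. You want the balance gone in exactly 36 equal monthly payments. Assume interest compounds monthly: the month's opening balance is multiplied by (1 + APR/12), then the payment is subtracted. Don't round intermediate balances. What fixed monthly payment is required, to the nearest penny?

£644.87

Monthly rate r = 19.3%/12 = 1.60833% = 0.0160833.
Level-payment amortization: P = B₀·r / (1 − (1+r)^(−n)) = 17520.00·0.0160833 / (1 − 1.01608^(−36)).
Denominator 1 − (1+r)^(−36) = 0.436953581.
P = 281.78 / 0.436953581 ≈ 644.87.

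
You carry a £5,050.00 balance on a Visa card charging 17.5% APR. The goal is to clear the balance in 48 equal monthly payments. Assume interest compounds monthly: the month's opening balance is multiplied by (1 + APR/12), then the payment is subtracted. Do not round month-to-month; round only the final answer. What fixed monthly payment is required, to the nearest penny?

£147.03

Monthly rate r = 17.5%/12 = 1.45833% = 0.0145833.
Level-payment amortization: P = B₀·r / (1 − (1+r)^(−n)) = 5050.00·0.0145833 / (1 − 1.01458^(−48)).
Denominator 1 − (1+r)^(−48) = 0.500898063.
P = 73.6458 / 0.500898063 ≈ 147.03.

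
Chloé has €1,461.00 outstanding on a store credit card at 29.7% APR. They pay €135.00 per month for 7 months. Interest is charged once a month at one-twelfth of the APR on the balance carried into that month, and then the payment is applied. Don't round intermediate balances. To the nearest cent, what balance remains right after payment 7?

Monthly rate r = 29.7%/12 = 2.475% = 0.02475.
Each month: B ← B·(1+r) − €135.00.
Month 1: interest €36.16; balance after payment €1,362.16.
Month 2: interest €33.71; balance after payment €1,260.87.
Month 3: interest €31.21; balance after payment €1,157.08.
Month 4: interest €28.64; balance after payment €1,050.72.
Month 5: interest €26.01; balance after payment €941.72.
Month 6: interest €23.31; balance after payment €830.03.
Month 7: interest €20.54; balance after payment €715.57.

€715.57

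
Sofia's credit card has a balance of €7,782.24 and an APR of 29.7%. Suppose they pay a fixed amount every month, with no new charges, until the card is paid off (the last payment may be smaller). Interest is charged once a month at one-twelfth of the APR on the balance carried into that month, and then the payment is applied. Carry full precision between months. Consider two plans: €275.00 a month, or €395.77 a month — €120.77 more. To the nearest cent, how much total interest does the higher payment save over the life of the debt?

Monthly rate r = 29.7%/12 = 2.475% = 0.02475.
At €275.00/mo: n = ⌈−ln(1 − rB₀/P)/ln(1+r)⌉ = 50 payments (last €83.12); total interest = total paid − €7,782.24 = €5,775.88.
At €395.77/mo: 28 payments (last €109.86); total interest €3,013.41.
Interest saved = €5,775.88 − €3,013.41 = €2,762.47.

€2,762.47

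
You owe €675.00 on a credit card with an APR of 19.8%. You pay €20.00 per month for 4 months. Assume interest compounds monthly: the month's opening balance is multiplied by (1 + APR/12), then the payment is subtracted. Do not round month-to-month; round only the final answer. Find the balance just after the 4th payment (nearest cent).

€638.66

Monthly rate r = 19.8%/12 = 1.65% = 0.0165.
Each month: B ← B·(1+r) − €20.00.
Month 1: interest €11.14; balance after payment €666.14.
Month 2: interest €10.99; balance after payment €657.13.
Month 3: interest €10.84; balance after payment €647.97.
Month 4: interest €10.69; balance after payment €638.66.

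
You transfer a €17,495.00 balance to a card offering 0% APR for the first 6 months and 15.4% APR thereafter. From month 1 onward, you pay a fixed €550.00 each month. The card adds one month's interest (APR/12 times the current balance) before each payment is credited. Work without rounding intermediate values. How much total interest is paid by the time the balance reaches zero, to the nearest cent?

Promo months 1–6 at r₀ = 0%/12 = 0; months 7+ at r₁ = 15.4%/12 = 0.0128333.
After month 6 (no interest yet): B = €17,495.00 − 6·€550.00 = €14,195.00.
Then at r₁ with €550.00/mo: n₂ = −ln(1 − r₁·B/P)/ln(1+r₁) ≈ 31.55 → 32 more payments.
Total paid = 37·€550.00 + €302.48 = €20,652.48; interest = €20,652.48 − €17,495.00 = €3,157.48.

€3,157.48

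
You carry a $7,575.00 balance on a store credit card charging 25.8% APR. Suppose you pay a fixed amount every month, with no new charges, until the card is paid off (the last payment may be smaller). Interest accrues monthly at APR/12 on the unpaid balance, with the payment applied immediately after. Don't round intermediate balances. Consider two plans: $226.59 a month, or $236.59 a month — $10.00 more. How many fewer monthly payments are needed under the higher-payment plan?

5 fewer payments

Monthly rate r = 25.8%/12 = 2.15% = 0.0215.
At $226.59/mo: n = ⌈−ln(1 − rB₀/P)/ln(1+r)⌉ = 60 payments (last $144.04); total interest = total paid − $7,575.00 = $5,937.85.
At $236.59/mo: 55 payments (last $192.32); total interest $5,393.18.
Payments saved = 60 − 55 = 5.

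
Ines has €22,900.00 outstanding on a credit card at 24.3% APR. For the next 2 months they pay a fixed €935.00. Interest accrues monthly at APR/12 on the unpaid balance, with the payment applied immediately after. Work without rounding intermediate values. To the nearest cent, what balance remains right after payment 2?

€21,947.91

Monthly rate r = 24.3%/12 = 2.025% = 0.02025.
Each month: B ← B·(1+r) − €935.00.
Month 1: interest €463.73; balance after payment €22,428.72.
Month 2: interest €454.18; balance after payment €21,947.91.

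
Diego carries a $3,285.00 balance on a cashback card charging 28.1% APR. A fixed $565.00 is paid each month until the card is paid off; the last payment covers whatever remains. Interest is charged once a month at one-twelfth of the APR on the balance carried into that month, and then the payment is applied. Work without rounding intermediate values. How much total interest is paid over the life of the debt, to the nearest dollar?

Monthly rate r = 28.1%/12 = 2.34167% = 0.0234167.
Payoff takes n = ⌈−ln(1 − rB₀/P)/ln(1+r)⌉ = ⌈6.323⌉ = 7 payments; the last is $183.87.
Total paid = 6·$565.00 + $183.87 = $3,573.87.
Total interest = total paid − principal = $3,573.87 − $3,285.00 = $288.87.

$289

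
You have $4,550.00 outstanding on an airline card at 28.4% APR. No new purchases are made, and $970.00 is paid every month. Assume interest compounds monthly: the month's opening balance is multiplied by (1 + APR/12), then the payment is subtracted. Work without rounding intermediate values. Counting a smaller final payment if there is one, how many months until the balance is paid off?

6 payments

Monthly rate r = 28.4%/12 = 2.36667% = 0.0236667.
Recurrence: B ← B·(1+r) − $970.00.
Month 1: interest $107.68; balance after payment $3,687.68.
Month 2: interest $87.28; balance after payment $2,804.96.
Month 3: interest $66.38; balance after payment $1,901.34.
Month 4: interest $45.00; balance after payment $976.34.
Month 5: interest $23.11; balance after payment $29.45.
Month 6: interest $0.70; balance after payment $0.00.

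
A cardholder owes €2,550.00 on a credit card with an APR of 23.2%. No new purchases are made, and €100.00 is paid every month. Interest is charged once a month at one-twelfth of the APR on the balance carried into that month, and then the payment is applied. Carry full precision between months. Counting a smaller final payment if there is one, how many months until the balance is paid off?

Monthly rate r = 23.2%/12 = 1.93333% = 0.0193333.
Recurrence: B ← B·(1+r) − €100.00.
Month 1: interest €49.30; balance after payment €2,499.30.
Month 2: interest €48.32; balance after payment €2,447.62.
Closed form: n = −ln(1 − rB₀/P)/ln(1+r) = −ln(0.507)/ln(1.01933) ≈ 35.472, so the balance reaches zero during payment 36.

36 payments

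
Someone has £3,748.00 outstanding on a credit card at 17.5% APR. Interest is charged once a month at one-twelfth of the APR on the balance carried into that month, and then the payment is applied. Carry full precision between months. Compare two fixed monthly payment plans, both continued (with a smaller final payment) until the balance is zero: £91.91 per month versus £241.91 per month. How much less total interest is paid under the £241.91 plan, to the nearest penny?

£1,453.64

Monthly rate r = 17.5%/12 = 1.45833% = 0.0145833.
At £91.91/mo: n = ⌈−ln(1 − rB₀/P)/ln(1+r)⌉ = 63 payments (last £34.92); total interest = total paid − £3,748.00 = £1,985.34.
At £241.91/mo: 18 payments (last £167.23); total interest £531.70.
Interest saved = £1,985.34 − £531.70 = £1,453.64.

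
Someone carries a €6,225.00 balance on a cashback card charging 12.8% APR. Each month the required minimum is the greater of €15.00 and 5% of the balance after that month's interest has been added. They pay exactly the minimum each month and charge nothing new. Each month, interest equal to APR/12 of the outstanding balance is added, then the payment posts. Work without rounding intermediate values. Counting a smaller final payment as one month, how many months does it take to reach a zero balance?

Monthly rate r = 12.8%/12 = 1.06667% = 0.0106667.
While 5% of the post-interest balance exceeds €15.00, each month B ← (B·(1+r))·(1 − 0.05), i.e. B shrinks by the factor (1+r)·0.95 = 0.96013.
This holds for months 1–75. Entering month 76 the balance is €294.45; 5% of the post-interest balance is now below €15.00, so the flat €15.00 minimum applies from here.
From month 76 a fixed €15.00 at rate r clears €294.45 in 23 more payments. Total: 75 + 23 = 98 months.

98 months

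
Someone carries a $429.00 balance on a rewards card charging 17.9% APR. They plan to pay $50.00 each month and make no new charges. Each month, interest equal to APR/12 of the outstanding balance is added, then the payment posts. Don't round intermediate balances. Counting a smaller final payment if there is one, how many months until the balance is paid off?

10 payments

Monthly rate r = 17.9%/12 = 1.49167% = 0.0149167.
Recurrence: B ← B·(1+r) − $50.00.
Month 1: interest $6.40; balance after payment $385.40.
Month 2: interest $5.75; balance after payment $341.15.
Closed form: n = −ln(1 − rB₀/P)/ln(1+r) = −ln(0.87201)/ln(1.01492) ≈ 9.249, so the balance reaches zero during payment 10.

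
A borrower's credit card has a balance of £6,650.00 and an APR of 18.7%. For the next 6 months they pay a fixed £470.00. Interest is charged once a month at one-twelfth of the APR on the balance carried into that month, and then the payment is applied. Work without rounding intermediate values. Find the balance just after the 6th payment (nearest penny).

Monthly rate r = 18.7%/12 = 1.55833% = 0.0155833.
Each month: B ← B·(1+r) − £470.00.
Month 1: interest £103.63; balance after payment £6,283.63.
Month 2: interest £97.92; balance after payment £5,911.55.
Month 3: interest £92.12; balance after payment £5,533.67.
Month 4: interest £86.23; balance after payment £5,149.90.
Month 5: interest £80.25; balance after payment £4,760.16.
Month 6: interest £74.18; balance after payment £4,364.34.

£4,364.34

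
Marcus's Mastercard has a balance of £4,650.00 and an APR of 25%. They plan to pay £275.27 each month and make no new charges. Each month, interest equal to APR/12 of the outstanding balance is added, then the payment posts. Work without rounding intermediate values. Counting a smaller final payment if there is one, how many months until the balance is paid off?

Monthly rate r = 25%/12 = 2.08333% = 0.0208333.
Recurrence: B ← B·(1+r) − £275.27.
Month 1: interest £96.88; balance after payment £4,471.60.
Month 2: interest £93.16; balance after payment £4,289.49.
Closed form: n = −ln(1 − rB₀/P)/ln(1+r) = −ln(0.64807)/ln(1.02083) ≈ 21.036, so the balance reaches zero during payment 22.

22 payments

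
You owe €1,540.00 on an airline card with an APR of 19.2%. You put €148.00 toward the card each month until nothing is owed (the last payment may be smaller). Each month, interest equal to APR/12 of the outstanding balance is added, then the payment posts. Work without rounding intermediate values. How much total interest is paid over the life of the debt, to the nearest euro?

€158

Monthly rate r = 19.2%/12 = 1.6% = 0.016.
Payoff takes n = ⌈−ln(1 − rB₀/P)/ln(1+r)⌉ = ⌈11.472⌉ = 12 payments; the last is €70.21.
Total paid = 11·€148.00 + €70.21 = €1,698.21.
Total interest = total paid − principal = €1,698.21 − €1,540.00 = €158.21.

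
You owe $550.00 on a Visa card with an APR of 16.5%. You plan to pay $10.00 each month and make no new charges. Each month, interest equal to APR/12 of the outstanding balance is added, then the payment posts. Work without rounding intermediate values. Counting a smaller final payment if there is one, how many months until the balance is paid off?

104 months

Monthly rate r = 16.5%/12 = 1.375% = 0.01375.
Recurrence: B ← B·(1+r) − $10.00.
Month 1: interest $7.56; balance after payment $547.56.
Month 2: interest $7.53; balance after payment $545.09.
Closed form: n = −ln(1 − rB₀/P)/ln(1+r) = −ln(0.24375)/ln(1.01375) ≈ 103.367, so the balance reaches zero during payment 104.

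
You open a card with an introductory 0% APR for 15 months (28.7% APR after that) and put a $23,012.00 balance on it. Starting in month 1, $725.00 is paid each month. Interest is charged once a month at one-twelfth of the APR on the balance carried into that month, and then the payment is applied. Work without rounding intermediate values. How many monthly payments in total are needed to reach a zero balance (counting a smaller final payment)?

Promo months 1–15 at r₀ = 0%/12 = 0; months 16+ at r₁ = 28.7%/12 = 0.0239167.
After month 15 (no interest yet): B = $23,012.00 − 15·$725.00 = $12,137.00.
Then at r₁ with $725.00/mo: n₂ = −ln(1 − r₁·B/P)/ln(1+r₁) ≈ 21.64 → 22 more payments.

37 months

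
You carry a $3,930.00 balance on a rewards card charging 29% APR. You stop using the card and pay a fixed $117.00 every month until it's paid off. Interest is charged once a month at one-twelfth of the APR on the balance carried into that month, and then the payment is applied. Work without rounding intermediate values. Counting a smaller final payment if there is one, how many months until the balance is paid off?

Monthly rate r = 29%/12 = 2.41667% = 0.0241667.
Recurrence: B ← B·(1+r) − $117.00.
Month 1: interest $94.97; balance after payment $3,907.97.
Month 2: interest $94.44; balance after payment $3,885.42.
Closed form: n = −ln(1 − rB₀/P)/ln(1+r) = −ln(0.18825)/ln(1.02417) ≈ 69.935, so the balance reaches zero during payment 70.

70 payments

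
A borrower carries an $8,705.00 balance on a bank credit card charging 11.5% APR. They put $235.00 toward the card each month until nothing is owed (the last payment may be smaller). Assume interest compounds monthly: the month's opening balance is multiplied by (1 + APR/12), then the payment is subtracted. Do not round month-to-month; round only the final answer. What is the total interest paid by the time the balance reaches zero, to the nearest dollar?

$2,099

Monthly rate r = 11.5%/12 = 0.958333% = 0.00958333.
Payoff takes n = ⌈−ln(1 − rB₀/P)/ln(1+r)⌉ = ⌈45.975⌉ = 46 payments; the last is $229.04.
Total paid = 45·$235.00 + $229.04 = $10,804.04.
Total interest = total paid − principal = $10,804.04 − $8,705.00 = $2,099.04.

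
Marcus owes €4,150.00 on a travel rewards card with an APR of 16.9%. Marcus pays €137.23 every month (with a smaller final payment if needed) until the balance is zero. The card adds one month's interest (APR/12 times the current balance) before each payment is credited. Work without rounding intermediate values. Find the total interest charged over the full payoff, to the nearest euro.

Monthly rate r = 16.9%/12 = 1.40833% = 0.0140833.
Payoff takes n = ⌈−ln(1 − rB₀/P)/ln(1+r)⌉ = ⌈39.681⌉ = 40 payments; the last is €93.70.
Total paid = 39·€137.23 + €93.70 = €5,445.67.
Total interest = total paid − principal = €5,445.67 − €4,150.00 = €1,295.67.

€1,296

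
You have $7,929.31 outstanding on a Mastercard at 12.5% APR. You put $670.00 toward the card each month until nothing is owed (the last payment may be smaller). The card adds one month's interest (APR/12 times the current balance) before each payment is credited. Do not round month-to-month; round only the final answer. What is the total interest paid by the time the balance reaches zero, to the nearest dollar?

$578

Monthly rate r = 12.5%/12 = 1.04167% = 0.0104167.
Payoff takes n = ⌈−ln(1 − rB₀/P)/ln(1+r)⌉ = ⌈12.696⌉ = 13 payments; the last is $467.09.
Total paid = 12·$670.00 + $467.09 = $8,507.09.
Total interest = total paid − principal = $8,507.09 − $7,929.31 = $577.78.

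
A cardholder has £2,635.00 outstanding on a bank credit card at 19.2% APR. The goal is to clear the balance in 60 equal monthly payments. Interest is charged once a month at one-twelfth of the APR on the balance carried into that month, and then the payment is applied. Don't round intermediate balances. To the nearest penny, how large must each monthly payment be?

£68.64

Monthly rate r = 19.2%/12 = 1.6% = 0.016.
Level-payment amortization: P = B₀·r / (1 − (1+r)^(−n)) = 2635.00·0.016 / (1 − 1.016^(−60)).
Denominator 1 − (1+r)^(−60) = 0.614186408.
P = 42.16 / 0.614186408 ≈ 68.64.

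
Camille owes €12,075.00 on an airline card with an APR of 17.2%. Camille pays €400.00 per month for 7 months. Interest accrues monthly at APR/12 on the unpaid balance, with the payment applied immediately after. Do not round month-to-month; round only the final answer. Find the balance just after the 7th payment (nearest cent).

Monthly rate r = 17.2%/12 = 1.43333% = 0.0143333.
Each month: B ← B·(1+r) − €400.00.
Month 1: interest €173.07; balance after payment €11,848.08.
Month 2: interest €169.82; balance after payment €11,617.90.
Month 3: interest €166.52; balance after payment €11,384.42.
Month 4: interest €163.18; balance after payment €11,147.60.
Month 5: interest €159.78; balance after payment €10,907.38.
Month 6: interest €156.34; balance after payment €10,663.72.
Month 7: interest €152.85; balance after payment €10,416.57.

€10,416.57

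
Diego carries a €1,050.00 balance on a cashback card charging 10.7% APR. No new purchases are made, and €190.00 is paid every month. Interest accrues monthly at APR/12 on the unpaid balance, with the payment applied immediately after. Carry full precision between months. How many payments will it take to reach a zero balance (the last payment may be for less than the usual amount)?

6 months

Monthly rate r = 10.7%/12 = 0.891667% = 0.00891667.
Recurrence: B ← B·(1+r) − €190.00.
Month 1: interest €9.36; balance after payment €869.36.
Month 2: interest €7.75; balance after payment €687.11.
Month 3: interest €6.13; balance after payment €503.24.
Month 4: interest €4.49; balance after payment €317.73.
Month 5: interest €2.83; balance after payment €130.56.
Month 6: interest €1.16; balance after payment €0.00.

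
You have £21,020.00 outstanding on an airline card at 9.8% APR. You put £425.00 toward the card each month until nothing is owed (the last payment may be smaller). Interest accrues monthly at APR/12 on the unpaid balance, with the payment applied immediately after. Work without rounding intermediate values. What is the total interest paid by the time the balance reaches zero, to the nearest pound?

£6,015

Monthly rate r = 9.8%/12 = 0.816667% = 0.00816667.
Payoff takes n = ⌈−ln(1 − rB₀/P)/ln(1+r)⌉ = ⌈63.610⌉ = 64 payments; the last is £259.55.
Total paid = 63·£425.00 + £259.55 = £27,034.55.
Total interest = total paid − principal = £27,034.55 − £21,020.00 = £6,014.55.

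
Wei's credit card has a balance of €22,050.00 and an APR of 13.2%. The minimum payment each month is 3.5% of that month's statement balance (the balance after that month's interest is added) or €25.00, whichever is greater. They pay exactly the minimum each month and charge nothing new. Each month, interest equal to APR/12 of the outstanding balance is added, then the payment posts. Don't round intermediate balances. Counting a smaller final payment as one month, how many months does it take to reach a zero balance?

Monthly rate r = 13.2%/12 = 1.1% = 0.011.
While 3.5% of the post-interest balance exceeds €25.00, each month B ← (B·(1+r))·(1 − 0.035), i.e. B shrinks by the factor (1+r)·0.965 = 0.97561.
This holds for months 1–140. Entering month 141 the balance is €695.66; 3.5% of the post-interest balance is now below €25.00, so the flat €25.00 minimum applies from here.
From month 141 a fixed €25.00 at rate r clears €695.66 in 34 more payments. Total: 140 + 34 = 174 months.

174 months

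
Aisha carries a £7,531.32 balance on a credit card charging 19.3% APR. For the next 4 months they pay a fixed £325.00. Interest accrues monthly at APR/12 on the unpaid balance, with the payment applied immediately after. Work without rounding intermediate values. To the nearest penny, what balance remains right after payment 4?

£6,695.95

Monthly rate r = 19.3%/12 = 1.60833% = 0.0160833.
Each month: B ← B·(1+r) − £325.00.
Month 1: interest £121.13; balance after payment £7,327.45.
Month 2: interest £117.85; balance after payment £7,120.30.
Month 3: interest £114.52; balance after payment £6,909.82.
Month 4: interest £111.13; balance after payment £6,695.95.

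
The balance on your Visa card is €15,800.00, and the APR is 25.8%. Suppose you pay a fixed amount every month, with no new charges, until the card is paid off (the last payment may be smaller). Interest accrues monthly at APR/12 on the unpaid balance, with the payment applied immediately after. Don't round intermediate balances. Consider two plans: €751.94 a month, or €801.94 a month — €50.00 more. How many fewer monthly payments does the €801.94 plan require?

Monthly rate r = 25.8%/12 = 2.15% = 0.0215.
At €751.94/mo: n = ⌈−ln(1 − rB₀/P)/ln(1+r)⌉ = 29 payments (last €193.50); total interest = total paid − €15,800.00 = €5,447.82.
At €801.94/mo: 26 payments (last €722.56); total interest €4,971.06.
Payments saved = 29 − 26 = 3.

3 fewer payments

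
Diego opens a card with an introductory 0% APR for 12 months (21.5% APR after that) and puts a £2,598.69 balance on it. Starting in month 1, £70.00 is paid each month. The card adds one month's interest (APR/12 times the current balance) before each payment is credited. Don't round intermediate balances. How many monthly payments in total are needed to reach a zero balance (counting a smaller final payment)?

Promo months 1–12 at r₀ = 0%/12 = 0; months 13+ at r₁ = 21.5%/12 = 0.0179167.
After month 12 (no interest yet): B = £2,598.69 − 12·£70.00 = £1,758.69.
Then at r₁ with £70.00/mo: n₂ = −ln(1 − r₁·B/P)/ln(1+r₁) ≈ 33.68 → 34 more payments.

46 payments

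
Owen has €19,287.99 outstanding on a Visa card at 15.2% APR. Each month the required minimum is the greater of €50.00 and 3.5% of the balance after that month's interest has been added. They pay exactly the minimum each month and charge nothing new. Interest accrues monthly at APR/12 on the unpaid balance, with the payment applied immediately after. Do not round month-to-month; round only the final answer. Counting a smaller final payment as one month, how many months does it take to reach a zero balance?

149 months

Monthly rate r = 15.2%/12 = 1.26667% = 0.0126667.
While 3.5% of the post-interest balance exceeds €50.00, each month B ← (B·(1+r))·(1 − 0.035), i.e. B shrinks by the factor (1+r)·0.965 = 0.97722.
This holds for months 1–114. Entering month 115 the balance is €1,395.03; 3.5% of the post-interest balance is now below €50.00, so the flat €50.00 minimum applies from here.
From month 115 a fixed €50.00 at rate r clears €1,395.03 in 35 more payments. Total: 114 + 35 = 149 months.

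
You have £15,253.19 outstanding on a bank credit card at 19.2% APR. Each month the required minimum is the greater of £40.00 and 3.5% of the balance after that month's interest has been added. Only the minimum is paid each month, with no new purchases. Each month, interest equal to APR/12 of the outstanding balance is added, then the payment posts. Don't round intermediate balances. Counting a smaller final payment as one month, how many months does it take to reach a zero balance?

Monthly rate r = 19.2%/12 = 1.6% = 0.016.
While 3.5% of the post-interest balance exceeds £40.00, each month B ← (B·(1+r))·(1 − 0.035), i.e. B shrinks by the factor (1+r)·0.965 = 0.98044.
This holds for months 1–132. Entering month 133 the balance is £1,124.44; 3.5% of the post-interest balance is now below £40.00, so the flat £40.00 minimum applies from here.
From month 133 a fixed £40.00 at rate r clears £1,124.44 in 38 more payments. Total: 132 + 38 = 170 months.

170 months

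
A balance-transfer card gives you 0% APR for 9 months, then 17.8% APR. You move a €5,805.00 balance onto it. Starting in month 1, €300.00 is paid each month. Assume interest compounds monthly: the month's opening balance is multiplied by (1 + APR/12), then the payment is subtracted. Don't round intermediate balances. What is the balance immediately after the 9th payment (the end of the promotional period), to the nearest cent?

Promo months 1–9 at r₀ = 0%/12 = 0; months 10+ at r₁ = 17.8%/12 = 0.0148333.
After month 9 (no interest yet): B = €5,805.00 − 9·€300.00 = €3,105.00.

€3,105.00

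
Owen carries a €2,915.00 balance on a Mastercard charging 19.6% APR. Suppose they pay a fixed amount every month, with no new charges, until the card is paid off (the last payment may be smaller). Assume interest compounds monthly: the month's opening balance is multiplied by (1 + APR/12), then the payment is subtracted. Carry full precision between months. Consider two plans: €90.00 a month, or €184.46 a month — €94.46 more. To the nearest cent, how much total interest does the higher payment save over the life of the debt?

€783.21

Monthly rate r = 19.6%/12 = 1.63333% = 0.0163333.
At €90.00/mo: n = ⌈−ln(1 − rB₀/P)/ln(1+r)⌉ = 47 payments (last €42.81); total interest = total paid − €2,915.00 = €1,267.81.
At €184.46/mo: 19 payments (last €79.32); total interest €484.60.
Interest saved = €1,267.81 − €484.60 = €783.21.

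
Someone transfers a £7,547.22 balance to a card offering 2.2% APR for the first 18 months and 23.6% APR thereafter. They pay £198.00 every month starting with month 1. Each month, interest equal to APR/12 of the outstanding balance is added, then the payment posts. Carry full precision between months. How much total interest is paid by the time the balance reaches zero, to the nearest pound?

£1,471

Promo months 1–18 at r₀ = 2.2%/12 = 0.00183333; months 19+ at r₁ = 23.6%/12 = 0.0196667.
After month 18: iterate B ← B·(1+r₀) − £198.00 for 18 months → £4,180.11.
Then at r₁ with £198.00/mo: n₂ = −ln(1 − r₁·B/P)/ln(1+r₁) ≈ 27.55 → 28 more payments.
Total paid = 45·£198.00 + £108.58 = £9,018.58; interest = £9,018.58 − £7,547.22 = £1,471.36.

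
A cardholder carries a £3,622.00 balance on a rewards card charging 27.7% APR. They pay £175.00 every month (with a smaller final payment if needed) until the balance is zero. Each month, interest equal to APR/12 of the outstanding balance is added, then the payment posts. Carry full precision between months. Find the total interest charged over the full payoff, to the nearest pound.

Monthly rate r = 27.7%/12 = 2.30833% = 0.0230833.
Payoff takes n = ⌈−ln(1 − rB₀/P)/ln(1+r)⌉ = ⌈28.466⌉ = 29 payments; the last is £82.09.
Total paid = 28·£175.00 + £82.09 = £4,982.09.
Total interest = total paid − principal = £4,982.09 − £3,622.00 = £1,360.09.

£1,360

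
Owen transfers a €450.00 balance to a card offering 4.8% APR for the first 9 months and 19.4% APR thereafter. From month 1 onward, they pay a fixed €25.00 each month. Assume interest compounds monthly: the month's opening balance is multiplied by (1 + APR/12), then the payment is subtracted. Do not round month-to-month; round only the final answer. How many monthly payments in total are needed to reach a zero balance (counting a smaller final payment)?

20 payments

Promo months 1–9 at r₀ = 4.8%/12 = 0.004; months 10+ at r₁ = 19.4%/12 = 0.0161667.
After month 9: iterate B ← B·(1+r₀) − €25.00 for 9 months → €237.83.
Then at r₁ with €25.00/mo: n₂ = −ln(1 − r₁·B/P)/ln(1+r₁) ≈ 10.41 → 11 more payments.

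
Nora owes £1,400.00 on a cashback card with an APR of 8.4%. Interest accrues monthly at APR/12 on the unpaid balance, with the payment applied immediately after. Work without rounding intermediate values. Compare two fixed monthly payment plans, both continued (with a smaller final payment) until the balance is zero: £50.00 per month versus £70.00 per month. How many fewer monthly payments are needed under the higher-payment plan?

10 fewer payments

Monthly rate r = 8.4%/12 = 0.7% = 0.007.
At £50.00/mo: n = ⌈−ln(1 − rB₀/P)/ln(1+r)⌉ = 32 payments (last £13.74); total interest = total paid − £1,400.00 = £163.74.
At £70.00/mo: 22 payments (last £43.56); total interest £113.56.
Payments saved = 32 − 22 = 10.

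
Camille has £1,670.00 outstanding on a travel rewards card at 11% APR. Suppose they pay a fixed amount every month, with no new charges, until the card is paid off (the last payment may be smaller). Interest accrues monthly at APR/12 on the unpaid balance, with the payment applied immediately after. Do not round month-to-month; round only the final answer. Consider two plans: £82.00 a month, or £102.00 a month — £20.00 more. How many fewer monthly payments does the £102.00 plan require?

Monthly rate r = 11%/12 = 0.916667% = 0.00916667.
At £82.00/mo: n = ⌈−ln(1 − rB₀/P)/ln(1+r)⌉ = 23 payments (last £53.03); total interest = total paid − £1,670.00 = £187.03.
At £102.00/mo: 18 payments (last £83.81); total interest £147.81.
Payments saved = 23 − 18 = 5.

5 fewer payments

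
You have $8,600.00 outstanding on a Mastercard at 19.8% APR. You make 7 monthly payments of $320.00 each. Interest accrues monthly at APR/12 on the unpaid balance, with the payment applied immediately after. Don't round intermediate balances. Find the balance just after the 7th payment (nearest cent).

$7,289.86

Monthly rate r = 19.8%/12 = 1.65% = 0.0165.
Each month: B ← B·(1+r) − $320.00.
Month 1: interest $141.90; balance after payment $8,421.90.
Month 2: interest $138.96; balance after payment $8,240.86.
Month 3: interest $135.97; balance after payment $8,056.84.
Month 4: interest $132.94; balance after payment $7,869.77.
Month 5: interest $129.85; balance after payment $7,679.62.
Month 6: interest $126.71; balance after payment $7,486.34.
Month 7: interest $123.52; balance after payment $7,289.86.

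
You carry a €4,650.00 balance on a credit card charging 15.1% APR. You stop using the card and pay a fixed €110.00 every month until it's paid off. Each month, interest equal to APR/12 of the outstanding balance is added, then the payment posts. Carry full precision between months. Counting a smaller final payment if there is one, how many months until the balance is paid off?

Monthly rate r = 15.1%/12 = 1.25833% = 0.0125833.
Recurrence: B ← B·(1+r) − €110.00.
Month 1: interest €58.51; balance after payment €4,598.51.
Month 2: interest €57.86; balance after payment €4,546.38.
Closed form: n = −ln(1 − rB₀/P)/ln(1+r) = −ln(0.46807)/ln(1.01258) ≈ 60.708, so the balance reaches zero during payment 61.

61 payments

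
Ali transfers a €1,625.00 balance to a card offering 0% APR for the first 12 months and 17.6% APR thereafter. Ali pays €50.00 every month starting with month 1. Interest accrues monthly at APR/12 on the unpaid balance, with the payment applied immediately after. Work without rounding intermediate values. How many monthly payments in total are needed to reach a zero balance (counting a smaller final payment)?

Promo months 1–12 at r₀ = 0%/12 = 0; months 13+ at r₁ = 17.6%/12 = 0.0146667.
After month 12 (no interest yet): B = €1,625.00 − 12·€50.00 = €1,025.00.
Then at r₁ with €50.00/mo: n₂ = −ln(1 − r₁·B/P)/ln(1+r₁) ≈ 24.56 → 25 more payments.

37 payments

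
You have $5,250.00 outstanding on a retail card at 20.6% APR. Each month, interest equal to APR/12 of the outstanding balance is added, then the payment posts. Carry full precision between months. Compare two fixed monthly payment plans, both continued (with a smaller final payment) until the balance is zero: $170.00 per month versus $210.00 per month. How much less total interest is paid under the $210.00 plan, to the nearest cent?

$627.04

Monthly rate r = 20.6%/12 = 1.71667% = 0.0171667.
At $170.00/mo: n = ⌈−ln(1 − rB₀/P)/ln(1+r)⌉ = 45 payments (last $64.38); total interest = total paid − $5,250.00 = $2,294.38.
At $210.00/mo: 33 payments (last $197.34); total interest $1,667.34.
Interest saved = $2,294.38 − $1,667.34 = $627.04.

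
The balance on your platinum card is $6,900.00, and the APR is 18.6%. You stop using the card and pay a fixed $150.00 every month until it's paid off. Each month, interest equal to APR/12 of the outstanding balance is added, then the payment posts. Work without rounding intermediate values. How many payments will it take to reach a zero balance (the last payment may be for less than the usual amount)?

82 payments

Monthly rate r = 18.6%/12 = 1.55% = 0.0155.
Recurrence: B ← B·(1+r) − $150.00.
Month 1: interest $106.95; balance after payment $6,856.95.
Month 2: interest $106.28; balance after payment $6,813.23.
Closed form: n = −ln(1 − rB₀/P)/ln(1+r) = −ln(0.287)/ln(1.0155) ≈ 81.156, so the balance reaches zero during payment 82.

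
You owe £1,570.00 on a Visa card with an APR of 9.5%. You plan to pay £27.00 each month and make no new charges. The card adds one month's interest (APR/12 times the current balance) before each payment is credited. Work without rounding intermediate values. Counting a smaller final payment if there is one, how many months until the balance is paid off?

79 payments

Monthly rate r = 9.5%/12 = 0.791667% = 0.00791667.
Recurrence: B ← B·(1+r) − £27.00.
Month 1: interest £12.43; balance after payment £1,555.43.
Month 2: interest £12.31; balance after payment £1,540.74.
Closed form: n = −ln(1 − rB₀/P)/ln(1+r) = −ln(0.53966)/ln(1.00792) ≈ 78.221, so the balance reaches zero during payment 79.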